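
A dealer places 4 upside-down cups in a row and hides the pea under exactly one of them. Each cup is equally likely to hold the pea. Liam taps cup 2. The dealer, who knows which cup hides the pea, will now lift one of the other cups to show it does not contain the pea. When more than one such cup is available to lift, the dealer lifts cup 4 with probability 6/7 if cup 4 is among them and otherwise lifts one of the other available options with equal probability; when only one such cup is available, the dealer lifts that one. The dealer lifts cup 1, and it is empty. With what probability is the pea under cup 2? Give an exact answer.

1/10

Condition on the true location of the pea.
If it is under cup 1 (prior 1/4): the dealer opened cup 1, so this case is ruled out; weight (1/4)·0 = 0.
If it is under cup 2 (prior 1/4): cup 4 is available but not opened; cup 1 gets probability (1 − 6/7)/2 = 1/14; weight (1/4)·(1/14) = 1/56.
If it is under cup 3 (prior 1/4): cup 4 is available but not opened, probability 1/7; weight (1/4)·(1/7) = 1/28.
If it is under cup 4 (prior 1/4): cup 4 holds the prize so is unavailable; the dealer chooses uniformly among the 2 others, probability 1/2; weight (1/4)·(1/2) = 1/8.
The weights sum to 5/28.
So P(the pea under cup 2 | the dealer opened cup 1) = (1/56) / (5/28) = 1/10.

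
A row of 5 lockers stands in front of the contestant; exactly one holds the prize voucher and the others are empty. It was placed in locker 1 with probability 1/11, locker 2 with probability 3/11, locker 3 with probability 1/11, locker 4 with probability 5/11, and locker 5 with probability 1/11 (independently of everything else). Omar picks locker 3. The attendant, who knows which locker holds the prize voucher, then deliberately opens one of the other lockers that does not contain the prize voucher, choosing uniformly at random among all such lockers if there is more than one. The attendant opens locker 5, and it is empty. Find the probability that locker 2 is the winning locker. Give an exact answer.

Condition on the true location of the prize voucher.
If it is in locker 1 (prior 1/11): the attendant has 3 equally likely choices, so probability 1/3; weight (1/11)·(1/3) = 1/33.
If it is in locker 2 (prior 3/11): the attendant has 3 equally likely choices, so probability 1/3; weight (3/11)·(1/3) = 1/11.
If it is in locker 3 (prior 1/11): the attendant has 4 equally likely choices, so probability 1/4; weight (1/11)·(1/4) = 1/44.
If it is in locker 4 (prior 5/11): the attendant has 3 equally likely choices, so probability 1/3; weight (5/11)·(1/3) = 5/33.
If it is in locker 5 (prior 1/11): the attendant opened locker 5, so this case is ruled out; weight (1/11)·0 = 0.
The weights sum to 13/44.
So P(the prize voucher in locker 2 | the attendant opened locker 5) = (1/11) / (13/44) = 4/13.

4/13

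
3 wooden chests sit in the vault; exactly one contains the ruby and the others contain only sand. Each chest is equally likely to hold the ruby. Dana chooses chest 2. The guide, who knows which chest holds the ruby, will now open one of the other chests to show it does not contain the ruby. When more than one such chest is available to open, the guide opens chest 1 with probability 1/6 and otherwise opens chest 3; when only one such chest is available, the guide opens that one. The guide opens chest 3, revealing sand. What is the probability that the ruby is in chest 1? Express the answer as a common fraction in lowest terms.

Consider each possible location of the ruby in turn.
If it is in chest 1 (prior 1/3): only chest 3 is available, probability 1; weight (1/3)·1 = 1/3.
If it is in chest 2 (prior 1/3): chest 1 is available but not opened, probability 5/6; weight (1/3)·(5/6) = 5/18.
If it is in chest 3 (prior 1/3): the guide opened chest 3, so this case is ruled out; weight (1/3)·0 = 0.
The weights sum to 11/18.
So P(the ruby in chest 1 | the guide opened chest 3) = (1/3) / (11/18) = 6/11.

6/11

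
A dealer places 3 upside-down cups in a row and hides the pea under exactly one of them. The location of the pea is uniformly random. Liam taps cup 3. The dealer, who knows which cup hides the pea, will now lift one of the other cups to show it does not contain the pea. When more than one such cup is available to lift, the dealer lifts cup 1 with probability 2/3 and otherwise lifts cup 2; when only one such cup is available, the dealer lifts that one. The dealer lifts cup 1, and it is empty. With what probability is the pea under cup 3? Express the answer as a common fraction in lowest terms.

2/5

Apply Bayes' rule, conditioning on where the pea actually is.
If it is under cup 1 (prior 1/3): the dealer opened cup 1, so this case is ruled out; weight (1/3)·0 = 0.
If it is under cup 2 (prior 1/3): only cup 1 is available, probability 1; weight (1/3)·1 = 1/3.
If it is under cup 3 (prior 1/3): cup 1 is available, opened with probability 2/3; weight (1/3)·(2/3) = 2/9.
The weights sum to 5/9.
So P(the pea under cup 3 | the dealer opened cup 1) = (2/9) / (5/9) = 2/5.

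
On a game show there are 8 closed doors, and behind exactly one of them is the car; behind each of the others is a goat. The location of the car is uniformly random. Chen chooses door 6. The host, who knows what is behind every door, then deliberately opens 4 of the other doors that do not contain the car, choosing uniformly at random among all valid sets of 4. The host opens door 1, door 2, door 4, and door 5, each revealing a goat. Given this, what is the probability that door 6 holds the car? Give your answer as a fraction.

Apply Bayes' rule, conditioning on where the car actually is.
If it is behind any of doors 1, 2, 4, and 5 (prior 1/8 each): that door was opened and seen not to hold the prize — ruled out; weight (1/8)·0 = 0 each.
If it is behind any of doors 3, 7, and 8 (prior 1/8 each): the host has 15 equally likely choices, so probability 1/15; weight (1/8)·(1/15) = 1/120 each.
If it is behind door 6 (prior 1/8): the host has 35 equally likely choices, so probability 1/35; weight (1/8)·(1/35) = 1/280.
The weights sum to 1/35.
So P(the car behind door 6 | the host opened door 1, door 2, door 4, and door 5) = (1/280) / (1/35) = 1/8.

1/8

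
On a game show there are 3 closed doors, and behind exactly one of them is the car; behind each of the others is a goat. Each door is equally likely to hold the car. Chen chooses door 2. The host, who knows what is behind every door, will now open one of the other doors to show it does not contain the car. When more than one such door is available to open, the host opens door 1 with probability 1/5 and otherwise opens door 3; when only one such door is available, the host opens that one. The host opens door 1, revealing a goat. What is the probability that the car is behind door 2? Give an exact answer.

1/6

Apply Bayes' rule, conditioning on where the car actually is.
If it is behind door 1 (prior 1/3): the host opened door 1, so this case is ruled out; weight (1/3)·0 = 0.
If it is behind door 2 (prior 1/3): door 1 is available, opened with probability 1/5; weight (1/3)·(1/5) = 1/15.
If it is behind door 3 (prior 1/3): only door 1 is available, probability 1; weight (1/3)·1 = 1/3.
The weights sum to 2/5.
So P(the car behind door 2 | the host opened door 1) = (1/15) / (2/5) = 1/6.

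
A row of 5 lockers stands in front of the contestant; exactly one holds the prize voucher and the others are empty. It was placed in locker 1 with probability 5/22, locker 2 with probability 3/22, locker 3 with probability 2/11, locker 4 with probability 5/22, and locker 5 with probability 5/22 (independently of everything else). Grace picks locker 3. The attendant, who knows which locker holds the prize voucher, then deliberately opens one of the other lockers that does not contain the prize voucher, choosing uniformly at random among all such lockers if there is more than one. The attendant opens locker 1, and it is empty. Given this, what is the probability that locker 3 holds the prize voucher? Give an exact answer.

Consider each possible location of the prize voucher in turn.
If it is in locker 1 (prior 5/22): the attendant opened locker 1, so this case is ruled out; weight (5/22)·0 = 0.
If it is in locker 2 (prior 3/22): the attendant has 3 equally likely choices, so probability 1/3; weight (3/22)·(1/3) = 1/22.
If it is in locker 3 (prior 2/11): the attendant has 4 equally likely choices, so probability 1/4; weight (2/11)·(1/4) = 1/22.
If it is in either of lockers 4 and 5 (prior 5/22 each): the attendant has 3 equally likely choices, so probability 1/3; weight (5/22)·(1/3) = 5/66 each.
The weights sum to 8/33.
So P(the prize voucher in locker 3 | the attendant opened locker 1) = (1/22) / (8/33) = 3/16.

3/16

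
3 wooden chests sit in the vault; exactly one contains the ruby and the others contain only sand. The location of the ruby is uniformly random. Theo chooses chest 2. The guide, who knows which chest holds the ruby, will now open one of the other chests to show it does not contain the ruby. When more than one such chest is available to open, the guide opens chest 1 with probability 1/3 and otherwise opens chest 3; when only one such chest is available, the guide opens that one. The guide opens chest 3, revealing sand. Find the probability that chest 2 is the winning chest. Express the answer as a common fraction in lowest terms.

Consider each possible location of the ruby in turn.
If it is in chest 1 (prior 1/3): only chest 3 is available, probability 1; weight (1/3)·1 = 1/3.
If it is in chest 2 (prior 1/3): chest 1 is available but not opened, probability 2/3; weight (1/3)·(2/3) = 2/9.
If it is in chest 3 (prior 1/3): the guide opened chest 3, so this case is ruled out; weight (1/3)·0 = 0.
The weights sum to 5/9.
So P(the ruby in chest 2 | the guide opened chest 3) = (2/9) / (5/9) = 2/5.

2/5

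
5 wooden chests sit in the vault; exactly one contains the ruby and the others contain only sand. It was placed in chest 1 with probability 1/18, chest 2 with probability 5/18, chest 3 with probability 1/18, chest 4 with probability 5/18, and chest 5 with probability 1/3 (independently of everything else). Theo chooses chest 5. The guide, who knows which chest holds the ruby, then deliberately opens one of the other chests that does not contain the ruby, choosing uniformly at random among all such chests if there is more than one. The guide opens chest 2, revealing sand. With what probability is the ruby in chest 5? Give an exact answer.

Consider each possible location of the ruby in turn.
If it is in either of chests 1 and 3 (prior 1/18 each): the guide has 3 equally likely choices, so probability 1/3; weight (1/18)·(1/3) = 1/54 each.
If it is in chest 2 (prior 5/18): the guide opened chest 2, so this case is ruled out; weight (5/18)·0 = 0.
If it is in chest 4 (prior 5/18): the guide has 3 equally likely choices, so probability 1/3; weight (5/18)·(1/3) = 5/54.
If it is in chest 5 (prior 1/3): the guide has 4 equally likely choices, so probability 1/4; weight (1/3)·(1/4) = 1/12.
The weights sum to 23/108.
So P(the ruby in chest 5 | the guide opened chest 2) = (1/12) / (23/108) = 9/23.

9/23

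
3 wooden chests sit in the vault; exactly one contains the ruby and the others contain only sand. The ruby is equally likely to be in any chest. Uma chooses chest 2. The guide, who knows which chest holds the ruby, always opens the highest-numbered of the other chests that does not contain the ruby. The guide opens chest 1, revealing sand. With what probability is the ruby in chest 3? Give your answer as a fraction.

Consider each possible location of the ruby in turn.
If it is in chest 1 (prior 1/3): the guide opened chest 1, so this case is ruled out; weight (1/3)·0 = 0.
If it is in chest 2 (prior 1/3): the guide would have opened chest 3 instead, probability 0; weight (1/3)·0 = 0.
If it is in chest 3 (prior 1/3): chest 1 is the highest-numbered option available, probability 1; weight (1/3)·1 = 1/3.
The weights sum to 1/3.
So P(the ruby in chest 3 | the guide opened chest 1) = (1/3) / (1/3) = 1.

1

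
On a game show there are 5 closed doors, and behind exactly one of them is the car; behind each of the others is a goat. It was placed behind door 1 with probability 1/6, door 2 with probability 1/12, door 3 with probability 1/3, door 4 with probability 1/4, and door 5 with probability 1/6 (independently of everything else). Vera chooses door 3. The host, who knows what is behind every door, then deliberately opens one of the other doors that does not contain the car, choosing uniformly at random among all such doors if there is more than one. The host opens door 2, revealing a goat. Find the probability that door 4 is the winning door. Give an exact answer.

3/10

Condition on the true location of the car.
If it is behind either of doors 1 and 5 (prior 1/6 each): the host has 3 equally likely choices, so probability 1/3; weight (1/6)·(1/3) = 1/18 each.
If it is behind door 2 (prior 1/12): the host opened door 2, so this case is ruled out; weight (1/12)·0 = 0.
If it is behind door 3 (prior 1/3): the host has 4 equally likely choices, so probability 1/4; weight (1/3)·(1/4) = 1/12.
If it is behind door 4 (prior 1/4): the host has 3 equally likely choices, so probability 1/3; weight (1/4)·(1/3) = 1/12.
The weights sum to 5/18.
So P(the car behind door 4 | the host opened door 2) = (1/12) / (5/18) = 3/10.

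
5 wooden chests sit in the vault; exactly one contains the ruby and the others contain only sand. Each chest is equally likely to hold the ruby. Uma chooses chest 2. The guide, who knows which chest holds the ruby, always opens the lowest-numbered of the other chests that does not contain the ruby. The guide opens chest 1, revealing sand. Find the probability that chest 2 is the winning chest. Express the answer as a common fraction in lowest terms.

1/4

Condition on the true location of the ruby.
If it is in chest 1 (prior 1/5): the guide opened chest 1, so this case is ruled out; weight (1/5)·0 = 0.
If it is in any of chests 2, 3, 4, and 5 (prior 1/5 each): chest 1 is the lowest-numbered option available, probability 1; weight (1/5)·1 = 1/5 each.
The weights sum to 4/5.
So P(the ruby in chest 2 | the guide opened chest 1) = (1/5) / (4/5) = 1/4.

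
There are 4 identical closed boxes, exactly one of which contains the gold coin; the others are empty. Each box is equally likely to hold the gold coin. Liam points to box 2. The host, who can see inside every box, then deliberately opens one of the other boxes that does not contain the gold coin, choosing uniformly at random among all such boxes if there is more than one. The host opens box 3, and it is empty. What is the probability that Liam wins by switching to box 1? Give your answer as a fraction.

3/8

Apply Bayes' rule, conditioning on where the gold coin actually is.
If it is in either of boxes 1 and 4 (prior 1/4 each): the host has 2 equally likely choices, so probability 1/2; weight (1/4)·(1/2) = 1/8 each.
If it is in box 2 (prior 1/4): the host has 3 equally likely choices, so probability 1/3; weight (1/4)·(1/3) = 1/12.
If it is in box 3 (prior 1/4): the host opened box 3, so this case is ruled out; weight (1/4)·0 = 0.
The weights sum to 1/3.
So P(the gold coin in box 1 | the host opened box 3) = (1/8) / (1/3) = 3/8.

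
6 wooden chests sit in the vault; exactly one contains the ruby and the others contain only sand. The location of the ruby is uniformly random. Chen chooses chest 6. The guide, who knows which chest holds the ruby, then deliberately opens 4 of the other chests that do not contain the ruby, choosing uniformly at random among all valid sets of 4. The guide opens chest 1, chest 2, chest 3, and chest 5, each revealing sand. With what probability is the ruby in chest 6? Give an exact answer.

1/6

Condition on the true location of the ruby.
If it is in any of chests 1, 2, 3, and 5 (prior 1/6 each): that chest was opened and seen not to hold the prize — ruled out; weight (1/6)·0 = 0 each.
If it is in chest 4 (prior 1/6): the guide has no choice, probability 1; weight (1/6)·1 = 1/6.
If it is in chest 6 (prior 1/6): the guide has 5 equally likely choices, so probability 1/5; weight (1/6)·(1/5) = 1/30.
The weights sum to 1/5.
So P(the ruby in chest 6 | the guide opened chest 1, chest 2, chest 3, and chest 5) = (1/30) / (1/5) = 1/6.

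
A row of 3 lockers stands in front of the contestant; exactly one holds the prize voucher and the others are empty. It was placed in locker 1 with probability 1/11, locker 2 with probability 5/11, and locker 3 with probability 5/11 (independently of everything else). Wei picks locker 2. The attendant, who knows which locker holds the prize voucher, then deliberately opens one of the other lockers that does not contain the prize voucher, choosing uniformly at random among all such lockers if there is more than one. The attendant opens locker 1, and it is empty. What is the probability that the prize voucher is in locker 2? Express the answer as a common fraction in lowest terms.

Condition on the true location of the prize voucher.
If it is in locker 1 (prior 1/11): the attendant opened locker 1, so this case is ruled out; weight (1/11)·0 = 0.
If it is in locker 2 (prior 5/11): the attendant has 2 equally likely choices, so probability 1/2; weight (5/11)·(1/2) = 5/22.
If it is in locker 3 (prior 5/11): the attendant has no choice, probability 1; weight (5/11)·1 = 5/11.
The weights sum to 15/22.
So P(the prize voucher in locker 2 | the attendant opened locker 1) = (5/22) / (15/22) = 1/3.

1/3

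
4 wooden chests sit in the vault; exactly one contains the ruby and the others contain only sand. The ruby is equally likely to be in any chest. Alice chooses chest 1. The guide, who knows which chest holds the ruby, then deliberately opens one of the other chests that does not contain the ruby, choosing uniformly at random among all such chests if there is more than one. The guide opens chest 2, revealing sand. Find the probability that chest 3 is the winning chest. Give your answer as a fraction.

Condition on the true location of the ruby.
If it is in chest 1 (prior 1/4): the guide has 3 equally likely choices, so probability 1/3; weight (1/4)·(1/3) = 1/12.
If it is in chest 2 (prior 1/4): the guide opened chest 2, so this case is ruled out; weight (1/4)·0 = 0.
If it is in either of chests 3 and 4 (prior 1/4 each): the guide has 2 equally likely choices, so probability 1/2; weight (1/4)·(1/2) = 1/8 each.
The weights sum to 1/3.
So P(the ruby in chest 3 | the guide opened chest 2) = (1/8) / (1/3) = 3/8.

3/8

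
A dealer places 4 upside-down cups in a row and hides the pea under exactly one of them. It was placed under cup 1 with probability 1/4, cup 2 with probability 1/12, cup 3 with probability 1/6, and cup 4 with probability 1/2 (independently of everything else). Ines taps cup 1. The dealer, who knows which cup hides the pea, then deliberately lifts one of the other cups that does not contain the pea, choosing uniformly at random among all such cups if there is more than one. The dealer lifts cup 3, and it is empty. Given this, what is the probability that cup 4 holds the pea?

Consider each possible location of the pea in turn.
If it is under cup 1 (prior 1/4): the dealer has 3 equally likely choices, so probability 1/3; weight (1/4)·(1/3) = 1/12.
If it is under cup 2 (prior 1/12): the dealer has 2 equally likely choices, so probability 1/2; weight (1/12)·(1/2) = 1/24.
If it is under cup 3 (prior 1/6): the dealer opened cup 3, so this case is ruled out; weight (1/6)·0 = 0.
If it is under cup 4 (prior 1/2): the dealer has 2 equally likely choices, so probability 1/2; weight (1/2)·(1/2) = 1/4.
The weights sum to 3/8.
So P(the pea under cup 4 | the dealer opened cup 3) = (1/4) / (3/8) = 2/3.

2/3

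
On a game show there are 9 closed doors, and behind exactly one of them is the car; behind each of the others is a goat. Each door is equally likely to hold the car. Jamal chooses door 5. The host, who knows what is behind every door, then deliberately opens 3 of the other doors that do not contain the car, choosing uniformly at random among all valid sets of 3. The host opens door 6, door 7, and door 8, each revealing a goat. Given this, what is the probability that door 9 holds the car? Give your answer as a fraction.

8/45

Apply Bayes' rule, conditioning on where the car actually is.
If it is behind any of doors 1, 2, 3, 4, and 9 (prior 1/9 each): the host has 35 equally likely choices, so probability 1/35; weight (1/9)·(1/35) = 1/315 each.
If it is behind door 5 (prior 1/9): the host has 56 equally likely choices, so probability 1/56; weight (1/9)·(1/56) = 1/504.
If it is behind any of doors 6, 7, and 8 (prior 1/9 each): that door was opened and seen not to hold the prize — ruled out; weight (1/9)·0 = 0 each.
The weights sum to 1/56.
So P(the car behind door 9 | the host opened door 6, door 7, and door 8) = (1/315) / (1/56) = 8/45.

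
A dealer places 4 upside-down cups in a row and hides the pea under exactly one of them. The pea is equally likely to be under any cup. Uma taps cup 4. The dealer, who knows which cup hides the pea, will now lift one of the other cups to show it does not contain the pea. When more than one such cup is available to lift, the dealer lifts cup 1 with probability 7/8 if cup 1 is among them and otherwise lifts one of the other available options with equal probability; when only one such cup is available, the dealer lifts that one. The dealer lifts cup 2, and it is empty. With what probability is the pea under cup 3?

Apply Bayes' rule, conditioning on where the pea actually is.
If it is under cup 1 (prior 1/4): cup 1 holds the prize so is unavailable; the dealer chooses uniformly among the 2 others, probability 1/2; weight (1/4)·(1/2) = 1/8.
If it is under cup 2 (prior 1/4): the dealer opened cup 2, so this case is ruled out; weight (1/4)·0 = 0.
If it is under cup 3 (prior 1/4): cup 1 is available but not opened, probability 1/8; weight (1/4)·(1/8) = 1/32.
If it is under cup 4 (prior 1/4): cup 1 is available but not opened; cup 2 gets probability (1 − 7/8)/2 = 1/16; weight (1/4)·(1/16) = 1/64.
The weights sum to 11/64.
So P(the pea under cup 3 | the dealer opened cup 2) = (1/32) / (11/64) = 2/11.

2/11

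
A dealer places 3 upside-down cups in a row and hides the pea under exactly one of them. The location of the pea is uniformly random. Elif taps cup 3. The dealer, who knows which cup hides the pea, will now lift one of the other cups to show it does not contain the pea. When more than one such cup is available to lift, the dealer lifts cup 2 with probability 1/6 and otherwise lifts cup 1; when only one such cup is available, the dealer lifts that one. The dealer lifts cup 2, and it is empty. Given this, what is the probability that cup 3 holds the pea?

1/7

Apply Bayes' rule, conditioning on where the pea actually is.
If it is under cup 1 (prior 1/3): only cup 2 is available, probability 1; weight (1/3)·1 = 1/3.
If it is under cup 2 (prior 1/3): the dealer opened cup 2, so this case is ruled out; weight (1/3)·0 = 0.
If it is under cup 3 (prior 1/3): cup 2 is available, opened with probability 1/6; weight (1/3)·(1/6) = 1/18.
The weights sum to 7/18.
So P(the pea under cup 3 | the dealer opened cup 2) = (1/18) / (7/18) = 1/7.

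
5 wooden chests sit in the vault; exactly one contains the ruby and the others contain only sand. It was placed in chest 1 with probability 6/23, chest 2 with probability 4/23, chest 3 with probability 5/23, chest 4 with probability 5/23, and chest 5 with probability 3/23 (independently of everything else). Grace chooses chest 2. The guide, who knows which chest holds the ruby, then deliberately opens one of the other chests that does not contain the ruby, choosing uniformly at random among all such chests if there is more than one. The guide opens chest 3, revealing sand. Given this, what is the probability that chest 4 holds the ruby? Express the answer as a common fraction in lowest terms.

5/17

Condition on the true location of the ruby.
If it is in chest 1 (prior 6/23): the guide has 3 equally likely choices, so probability 1/3; weight (6/23)·(1/3) = 2/23.
If it is in chest 2 (prior 4/23): the guide has 4 equally likely choices, so probability 1/4; weight (4/23)·(1/4) = 1/23.
If it is in chest 3 (prior 5/23): the guide opened chest 3, so this case is ruled out; weight (5/23)·0 = 0.
If it is in chest 4 (prior 5/23): the guide has 3 equally likely choices, so probability 1/3; weight (5/23)·(1/3) = 5/69.
If it is in chest 5 (prior 3/23): the guide has 3 equally likely choices, so probability 1/3; weight (3/23)·(1/3) = 1/23.
The weights sum to 17/69.
So P(the ruby in chest 4 | the guide opened chest 3) = (5/69) / (17/69) = 5/17.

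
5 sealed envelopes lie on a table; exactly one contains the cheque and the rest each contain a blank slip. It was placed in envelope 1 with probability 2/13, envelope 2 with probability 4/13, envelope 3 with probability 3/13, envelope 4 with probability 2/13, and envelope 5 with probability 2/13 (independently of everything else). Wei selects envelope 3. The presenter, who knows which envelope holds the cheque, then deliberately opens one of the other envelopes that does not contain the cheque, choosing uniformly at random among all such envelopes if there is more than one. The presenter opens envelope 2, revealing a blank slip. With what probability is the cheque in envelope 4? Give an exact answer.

Apply Bayes' rule, conditioning on where the cheque actually is.
If it is in any of envelopes 1, 4, and 5 (prior 2/13 each): the presenter has 3 equally likely choices, so probability 1/3; weight (2/13)·(1/3) = 2/39 each.
If it is in envelope 2 (prior 4/13): the presenter opened envelope 2, so this case is ruled out; weight (4/13)·0 = 0.
If it is in envelope 3 (prior 3/13): the presenter has 4 equally likely choices, so probability 1/4; weight (3/13)·(1/4) = 3/52.
The weights sum to 11/52.
So P(the cheque in envelope 4 | the presenter opened envelope 2) = (2/39) / (11/52) = 8/33.

8/33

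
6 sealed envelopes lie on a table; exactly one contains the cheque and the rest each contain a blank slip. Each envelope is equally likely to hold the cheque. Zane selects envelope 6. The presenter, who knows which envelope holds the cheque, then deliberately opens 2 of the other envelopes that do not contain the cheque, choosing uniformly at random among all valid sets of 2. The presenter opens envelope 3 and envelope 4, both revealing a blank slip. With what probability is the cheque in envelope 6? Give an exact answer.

1/6

Condition on the true location of the cheque.
If it is in any of envelopes 1, 2, and 5 (prior 1/6 each): the presenter has 6 equally likely choices, so probability 1/6; weight (1/6)·(1/6) = 1/36 each.
If it is in either of envelopes 3 and 4 (prior 1/6 each): that envelope was opened and seen not to hold the prize — ruled out; weight (1/6)·0 = 0 each.
If it is in envelope 6 (prior 1/6): the presenter has 10 equally likely choices, so probability 1/10; weight (1/6)·(1/10) = 1/60.
The weights sum to 1/10.
So P(the cheque in envelope 6 | the presenter opened envelope 3 and envelope 4) = (1/60) / (1/10) = 1/6.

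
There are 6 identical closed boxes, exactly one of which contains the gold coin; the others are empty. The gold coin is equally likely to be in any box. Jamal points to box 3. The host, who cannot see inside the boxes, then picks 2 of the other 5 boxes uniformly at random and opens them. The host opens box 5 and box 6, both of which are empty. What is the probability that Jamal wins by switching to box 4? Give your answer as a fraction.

Apply Bayes' rule, conditioning on where the gold coin actually is.
If it is in any of boxes 1, 2, 3, and 4 (prior 1/6 each): the host picks exactly this set with probability 1/10 regardless, and none is the prize; weight (1/6)·(1/10) = 1/60 each.
If it is in either of boxes 5 and 6 (prior 1/6 each): that box was opened and seen not to hold the prize — ruled out; weight (1/6)·0 = 0 each.
The weights sum to 1/15.
So P(the gold coin in box 4 | the host opened box 5 and box 6) = (1/60) / (1/15) = 1/4.

1/4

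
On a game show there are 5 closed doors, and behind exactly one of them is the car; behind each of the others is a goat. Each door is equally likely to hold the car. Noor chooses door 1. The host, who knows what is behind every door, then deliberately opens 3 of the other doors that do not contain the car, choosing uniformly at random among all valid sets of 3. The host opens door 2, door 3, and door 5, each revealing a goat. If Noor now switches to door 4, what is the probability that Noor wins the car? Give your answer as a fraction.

Apply Bayes' rule, conditioning on where the car actually is.
If it is behind door 1 (prior 1/5): the host has 4 equally likely choices, so probability 1/4; weight (1/5)·(1/4) = 1/20.
If it is behind any of doors 2, 3, and 5 (prior 1/5 each): that door was opened and seen not to hold the prize — ruled out; weight (1/5)·0 = 0 each.
If it is behind door 4 (prior 1/5): the host has no choice, probability 1; weight (1/5)·1 = 1/5.
The weights sum to 1/4.
So P(the car behind door 4 | the host opened door 2, door 3, and door 5) = (1/5) / (1/4) = 4/5.

4/5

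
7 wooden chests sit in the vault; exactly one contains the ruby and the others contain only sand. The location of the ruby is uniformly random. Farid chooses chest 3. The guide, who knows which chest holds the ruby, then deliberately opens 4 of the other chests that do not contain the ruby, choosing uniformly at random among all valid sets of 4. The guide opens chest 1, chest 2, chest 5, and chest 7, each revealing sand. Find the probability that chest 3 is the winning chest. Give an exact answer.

1/7

Apply Bayes' rule, conditioning on where the ruby actually is.
If it is in any of chests 1, 2, 5, and 7 (prior 1/7 each): that chest was opened and seen not to hold the prize — ruled out; weight (1/7)·0 = 0 each.
If it is in chest 3 (prior 1/7): the guide has 15 equally likely choices, so probability 1/15; weight (1/7)·(1/15) = 1/105.
If it is in either of chests 4 and 6 (prior 1/7 each): the guide has 5 equally likely choices, so probability 1/5; weight (1/7)·(1/5) = 1/35 each.
The weights sum to 1/15.
So P(the ruby in chest 3 | the guide opened chest 1, chest 2, chest 5, and chest 7) = (1/105) / (1/15) = 1/7.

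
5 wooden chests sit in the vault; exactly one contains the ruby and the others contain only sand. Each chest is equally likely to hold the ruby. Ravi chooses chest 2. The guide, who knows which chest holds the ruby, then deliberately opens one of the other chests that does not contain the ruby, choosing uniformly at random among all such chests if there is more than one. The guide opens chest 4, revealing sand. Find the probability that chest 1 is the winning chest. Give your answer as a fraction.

Consider each possible location of the ruby in turn.
If it is in any of chests 1, 3, and 5 (prior 1/5 each): the guide has 3 equally likely choices, so probability 1/3; weight (1/5)·(1/3) = 1/15 each.
If it is in chest 2 (prior 1/5): the guide has 4 equally likely choices, so probability 1/4; weight (1/5)·(1/4) = 1/20.
If it is in chest 4 (prior 1/5): the guide opened chest 4, so this case is ruled out; weight (1/5)·0 = 0.
The weights sum to 1/4.
So P(the ruby in chest 1 | the guide opened chest 4) = (1/15) / (1/4) = 4/15.

4/15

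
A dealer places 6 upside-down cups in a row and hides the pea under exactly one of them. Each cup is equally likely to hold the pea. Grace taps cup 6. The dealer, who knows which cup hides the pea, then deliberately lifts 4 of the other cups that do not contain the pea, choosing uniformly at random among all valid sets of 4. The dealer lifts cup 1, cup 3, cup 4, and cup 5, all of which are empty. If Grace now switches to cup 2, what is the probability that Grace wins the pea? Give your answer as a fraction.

5/6

Consider each possible location of the pea in turn.
If it is under any of cups 1, 3, 4, and 5 (prior 1/6 each): that cup was opened and seen not to hold the prize — ruled out; weight (1/6)·0 = 0 each.
If it is under cup 2 (prior 1/6): the dealer has no choice, probability 1; weight (1/6)·1 = 1/6.
If it is under cup 6 (prior 1/6): the dealer has 5 equally likely choices, so probability 1/5; weight (1/6)·(1/5) = 1/30.
The weights sum to 1/5.
So P(the pea under cup 2 | the dealer opened cup 1, cup 3, cup 4, and cup 5) = (1/6) / (1/5) = 5/6.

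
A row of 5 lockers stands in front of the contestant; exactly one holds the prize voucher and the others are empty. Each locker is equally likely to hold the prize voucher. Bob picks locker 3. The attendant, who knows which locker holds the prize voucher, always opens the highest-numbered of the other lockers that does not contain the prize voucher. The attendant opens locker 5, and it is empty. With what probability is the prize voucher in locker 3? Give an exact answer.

1/4

Consider each possible location of the prize voucher in turn.
If it is in any of lockers 1, 2, 3, and 4 (prior 1/5 each): locker 5 is the highest-numbered option available, probability 1; weight (1/5)·1 = 1/5 each.
If it is in locker 5 (prior 1/5): the attendant opened locker 5, so this case is ruled out; weight (1/5)·0 = 0.
The weights sum to 4/5.
So P(the prize voucher in locker 3 | the attendant opened locker 5) = (1/5) / (4/5) = 1/4.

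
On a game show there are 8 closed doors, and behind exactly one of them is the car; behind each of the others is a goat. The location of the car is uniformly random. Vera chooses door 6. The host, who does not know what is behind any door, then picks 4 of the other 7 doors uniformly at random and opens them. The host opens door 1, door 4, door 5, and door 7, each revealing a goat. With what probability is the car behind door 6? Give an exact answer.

Consider each possible location of the car in turn.
If it is behind any of doors 1, 4, 5, and 7 (prior 1/8 each): that door was opened and seen not to hold the prize — ruled out; weight (1/8)·0 = 0 each.
If it is behind any of doors 2, 3, 6, and 8 (prior 1/8 each): the host picks exactly this set with probability 1/35 regardless, and none is the prize; weight (1/8)·(1/35) = 1/280 each.
The weights sum to 1/70.
So P(the car behind door 6 | the host opened door 1, door 4, door 5, and door 7) = (1/280) / (1/70) = 1/4.

1/4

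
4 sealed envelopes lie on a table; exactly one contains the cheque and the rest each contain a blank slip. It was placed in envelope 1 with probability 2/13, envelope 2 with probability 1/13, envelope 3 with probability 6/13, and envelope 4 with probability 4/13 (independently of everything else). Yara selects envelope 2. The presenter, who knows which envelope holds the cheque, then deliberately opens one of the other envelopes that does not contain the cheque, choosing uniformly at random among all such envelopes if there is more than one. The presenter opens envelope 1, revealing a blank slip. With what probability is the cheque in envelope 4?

3/8

Condition on the true location of the cheque.
If it is in envelope 1 (prior 2/13): the presenter opened envelope 1, so this case is ruled out; weight (2/13)·0 = 0.
If it is in envelope 2 (prior 1/13): the presenter has 3 equally likely choices, so probability 1/3; weight (1/13)·(1/3) = 1/39.
If it is in envelope 3 (prior 6/13): the presenter has 2 equally likely choices, so probability 1/2; weight (6/13)·(1/2) = 3/13.
If it is in envelope 4 (prior 4/13): the presenter has 2 equally likely choices, so probability 1/2; weight (4/13)·(1/2) = 2/13.
The weights sum to 16/39.
So P(the cheque in envelope 4 | the presenter opened envelope 1) = (2/13) / (16/39) = 3/8.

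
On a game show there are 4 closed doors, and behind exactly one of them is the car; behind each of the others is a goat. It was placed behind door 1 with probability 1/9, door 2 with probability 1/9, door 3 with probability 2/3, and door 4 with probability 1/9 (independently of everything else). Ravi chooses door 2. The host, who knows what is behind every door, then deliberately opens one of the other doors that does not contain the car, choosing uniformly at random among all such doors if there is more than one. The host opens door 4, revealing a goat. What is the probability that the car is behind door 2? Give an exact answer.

Consider each possible location of the car in turn.
If it is behind door 1 (prior 1/9): the host has 2 equally likely choices, so probability 1/2; weight (1/9)·(1/2) = 1/18.
If it is behind door 2 (prior 1/9): the host has 3 equally likely choices, so probability 1/3; weight (1/9)·(1/3) = 1/27.
If it is behind door 3 (prior 2/3): the host has 2 equally likely choices, so probability 1/2; weight (2/3)·(1/2) = 1/3.
If it is behind door 4 (prior 1/9): the host opened door 4, so this case is ruled out; weight (1/9)·0 = 0.
The weights sum to 23/54.
So P(the car behind door 2 | the host opened door 4) = (1/27) / (23/54) = 2/23.

2/23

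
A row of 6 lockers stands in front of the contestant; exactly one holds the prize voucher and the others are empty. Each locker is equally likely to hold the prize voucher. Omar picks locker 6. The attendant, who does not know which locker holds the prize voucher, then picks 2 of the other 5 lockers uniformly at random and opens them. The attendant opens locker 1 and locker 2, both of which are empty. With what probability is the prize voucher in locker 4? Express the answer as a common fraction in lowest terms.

Because the attendant chose which lockers to open without knowing where the prize voucher is, the choice is independent of the prize location. Learning that none of the 2 opened lockers holds the prize voucher simply rules out those 2 locations and leaves the remaining 4 lockers still equally likely by symmetry.
So P(the prize voucher in locker 4) = 1/4.

1/4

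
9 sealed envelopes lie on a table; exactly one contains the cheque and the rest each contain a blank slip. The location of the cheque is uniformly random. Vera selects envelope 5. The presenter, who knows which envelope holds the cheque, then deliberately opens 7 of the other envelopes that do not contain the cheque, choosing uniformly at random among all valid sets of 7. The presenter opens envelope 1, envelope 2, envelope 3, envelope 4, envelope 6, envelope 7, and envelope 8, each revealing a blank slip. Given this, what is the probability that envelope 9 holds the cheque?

Apply Bayes' rule, conditioning on where the cheque actually is.
If it is in any of envelopes 1, 2, 3, 4, 6, 7, and 8 (prior 1/9 each): that envelope was opened and seen not to hold the prize — ruled out; weight (1/9)·0 = 0 each.
If it is in envelope 5 (prior 1/9): the presenter has 8 equally likely choices, so probability 1/8; weight (1/9)·(1/8) = 1/72.
If it is in envelope 9 (prior 1/9): the presenter has no choice, probability 1; weight (1/9)·1 = 1/9.
The weights sum to 1/8.
So P(the cheque in envelope 9 | the presenter opened envelope 1, envelope 2, envelope 3, envelope 4, envelope 6, envelope 7, and envelope 8) = (1/9) / (1/8) = 8/9.

8/9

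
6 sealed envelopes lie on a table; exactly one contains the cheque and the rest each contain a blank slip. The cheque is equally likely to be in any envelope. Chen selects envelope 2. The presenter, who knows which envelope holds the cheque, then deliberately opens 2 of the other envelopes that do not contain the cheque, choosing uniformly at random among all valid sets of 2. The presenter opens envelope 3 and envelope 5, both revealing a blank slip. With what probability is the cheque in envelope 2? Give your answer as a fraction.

1/6

Condition on the true location of the cheque.
If it is in any of envelopes 1, 4, and 6 (prior 1/6 each): the presenter has 6 equally likely choices, so probability 1/6; weight (1/6)·(1/6) = 1/36 each.
If it is in envelope 2 (prior 1/6): the presenter has 10 equally likely choices, so probability 1/10; weight (1/6)·(1/10) = 1/60.
If it is in either of envelopes 3 and 5 (prior 1/6 each): that envelope was opened and seen not to hold the prize — ruled out; weight (1/6)·0 = 0 each.
The weights sum to 1/10.
So P(the cheque in envelope 2 | the presenter opened envelope 3 and envelope 5) = (1/60) / (1/10) = 1/6.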